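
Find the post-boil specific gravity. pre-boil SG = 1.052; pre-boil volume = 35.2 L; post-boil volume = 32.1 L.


SG_post = 1 + (SG_pre − 1)·V_pre/V_post
pts_pre = (1.052 − 1)·1000 = 52.0000
pts_post = 52.0000·35.2/32.1 = 57.0218
SG_post = 1 + 57.0218/1000

1.0570


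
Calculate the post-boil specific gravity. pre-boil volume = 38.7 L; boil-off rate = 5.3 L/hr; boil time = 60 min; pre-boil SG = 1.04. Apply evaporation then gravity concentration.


V_post = V_pre − rate·(t/60);  SG_post = 1 + (SG_pre−1)·V_pre/V_post
V_post = 38.7 − 5.3·(60/60) = 33.4000
SG_post = 1 + (1.04 − 1)·38.7/33.4000

1.0463


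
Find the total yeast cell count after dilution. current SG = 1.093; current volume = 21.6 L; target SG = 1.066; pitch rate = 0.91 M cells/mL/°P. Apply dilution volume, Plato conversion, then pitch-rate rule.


V_w = V·((SG_c−1)/(SG_t−1)−1);  °P = 259 − 259/SG_t;  cells = rate·(V+V_w)·°P
V_w = 21.6·((1.093−1)/(1.066−1)−1) = 8.8364
V_final = 21.6 + 8.8364 = 30.4364
°P = 259 − 259/1.066 = 16.0356
cells = 0.91·30.4364·16.0356

444.1408 billion cells


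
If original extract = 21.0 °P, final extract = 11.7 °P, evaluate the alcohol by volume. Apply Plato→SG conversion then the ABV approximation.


SG = 259/(259 − P);  ABV = (OG − FG)·131.25
OG = 259/(259 − 21.0) = 1.0882
FG = 259/(259 − 11.7) = 1.0473
ABV = (1.0882 − 1.0473)·131.25

5.3713 % ABV


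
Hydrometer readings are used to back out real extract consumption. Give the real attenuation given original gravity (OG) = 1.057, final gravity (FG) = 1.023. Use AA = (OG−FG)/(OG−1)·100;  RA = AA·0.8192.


AA = (1.057 − 1.023)/(1.057 − 1)·100 = 59.6491
RA = 59.6491·0.8192

48.8646 %


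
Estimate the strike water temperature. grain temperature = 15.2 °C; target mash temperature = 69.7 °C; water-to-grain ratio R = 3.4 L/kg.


T_strike = (0.41/R)·(T_mash − T_grain) + T_mash
T_strike = (0.41/3.4)·(69.7 − 15.2) + 69.7

76.2721 °C


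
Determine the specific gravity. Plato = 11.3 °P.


SG = 259/(259 − P)
SG = 259/(259 − 11.3)

1.0456


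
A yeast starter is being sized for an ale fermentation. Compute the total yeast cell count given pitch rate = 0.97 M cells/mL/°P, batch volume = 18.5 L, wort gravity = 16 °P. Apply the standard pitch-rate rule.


cells (billions) = rate · V_L · °P
cells = 0.97 · 18.5 · 16

287.1200 billion cells


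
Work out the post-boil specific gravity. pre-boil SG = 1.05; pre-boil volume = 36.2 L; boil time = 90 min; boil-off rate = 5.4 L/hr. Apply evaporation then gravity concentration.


V_post = V_pre − rate·(t/60);  SG_post = 1 + (SG_pre−1)·V_pre/V_post
V_post = 36.2 − 5.4·(90/60) = 28.1000
SG_post = 1 + (1.05 − 1)·36.2/28.1000

1.0644


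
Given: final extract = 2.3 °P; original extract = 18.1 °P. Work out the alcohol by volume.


SG = 259/(259 − P);  ABV = (OG − FG)·131.25
OG = 259/(259 − 18.1) = 1.0751
FG = 259/(259 − 2.3) = 1.0090
ABV = (1.0751 − 1.0090)·131.25

8.6855 % ABV


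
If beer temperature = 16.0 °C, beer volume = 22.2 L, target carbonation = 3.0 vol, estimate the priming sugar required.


residual = 14.695·(0.01821 + 0.09011·e^(−0.04·T));  sugar = (target − residual)·4.0·V
residual = 14.695·(0.01821 + 0.09011·e^(−0.04·16.0)) = 0.9658
sugar = (3.0 − 0.9658)·4.0·22.2

180.6353 g


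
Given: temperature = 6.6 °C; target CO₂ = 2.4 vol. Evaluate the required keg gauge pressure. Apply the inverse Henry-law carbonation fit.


psi = vols/(0.01821 + 0.09011·e^(−0.04·T)) − 14.695
psi = 2.4/(0.01821 + 0.09011·e^(−0.04·6.6)) − 14.695

12.7612 psi


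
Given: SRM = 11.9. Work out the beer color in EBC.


EBC = SRM · 1.97
EBC = 11.9 · 1.97

23.4430 EBC


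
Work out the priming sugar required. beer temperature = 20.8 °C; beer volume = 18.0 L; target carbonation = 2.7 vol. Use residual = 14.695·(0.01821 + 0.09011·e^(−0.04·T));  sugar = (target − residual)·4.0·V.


residual = 14.695·(0.01821 + 0.09011·e^(−0.04·20.8)) = 0.8438
sugar = (2.7 − 0.8438)·4.0·18.0

133.6432 g


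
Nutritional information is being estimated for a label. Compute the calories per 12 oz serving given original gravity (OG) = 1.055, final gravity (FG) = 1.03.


ABW = (OG−FG)·131.25·0.79/FG;  °P = 259 − 259/SG (for OG→OE and FG→AE);  RE = 0.1808·OE + 0.8192·AE;  Cal = (6.9·ABW + 4·(RE−0.1))·FG·3.55
ABW = (1.055 − 1.03)·131.25·0.79/1.03 = 2.5167
OE = 259 − 259/1.055 = 13.5024 °P
AE = 259 − 259/1.03 = 7.5437 °P
RE = 0.1808·13.5024 + 0.8192·7.5437 = 8.6210 °P
Cal = (6.9·2.5167 + 4·(8.6210−0.1))·1.03·3.55

188.1241 kcal


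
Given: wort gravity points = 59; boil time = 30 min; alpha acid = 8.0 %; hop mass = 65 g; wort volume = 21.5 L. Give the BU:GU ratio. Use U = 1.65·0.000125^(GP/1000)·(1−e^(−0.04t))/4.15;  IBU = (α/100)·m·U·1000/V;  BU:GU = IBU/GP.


U = 1.65·0.000125^(59/1000)·(1−e^(−0.04·30))/4.15 = 0.1635
IBU = (8.0/100)·65·0.1635·1000/21.5 = 39.5435
BU:GU = 39.5435/59

0.6702


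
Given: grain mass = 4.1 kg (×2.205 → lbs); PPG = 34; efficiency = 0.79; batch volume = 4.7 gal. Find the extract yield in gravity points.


points = lbs × PPG × eff / vol
lbs = 4.1 × 2.205 = 9.0405
points = 9.0405 × 34 × 0.79 / 4.7

51.6655 points


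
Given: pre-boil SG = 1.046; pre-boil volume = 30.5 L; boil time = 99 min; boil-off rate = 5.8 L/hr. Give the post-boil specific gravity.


V_post = V_pre − rate·(t/60);  SG_post = 1 + (SG_pre−1)·V_pre/V_post
V_post = 30.5 − 5.8·(99/60) = 20.9300
SG_post = 1 + (1.046 − 1)·30.5/20.9300

1.0670


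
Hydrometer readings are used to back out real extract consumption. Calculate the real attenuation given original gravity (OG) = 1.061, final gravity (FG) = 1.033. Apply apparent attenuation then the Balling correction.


AA = (OG−FG)/(OG−1)·100;  RA = AA·0.8192
AA = (1.061 − 1.033)/(1.061 − 1)·100 = 45.9016
RA = 45.9016·0.8192

37.6026 %


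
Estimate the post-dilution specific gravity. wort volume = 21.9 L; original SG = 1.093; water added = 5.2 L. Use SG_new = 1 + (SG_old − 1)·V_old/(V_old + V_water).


pts = (1.093 − 1)·1000·21.9/(21.9 + 5.2) = 75.1550
SG_new = 1 + 75.1550/1000

1.0752


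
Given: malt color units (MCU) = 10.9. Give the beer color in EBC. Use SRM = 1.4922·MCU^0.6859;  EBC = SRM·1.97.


SRM = 1.4922·10.9^0.6859 = 7.6806
EBC = 7.6806·1.97

15.1309 EBC


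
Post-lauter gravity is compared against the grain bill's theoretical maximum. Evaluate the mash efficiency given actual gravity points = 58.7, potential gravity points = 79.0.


efficiency = actual / potential × 100
efficiency = 58.7 / 79.0 × 100

74.3038 %


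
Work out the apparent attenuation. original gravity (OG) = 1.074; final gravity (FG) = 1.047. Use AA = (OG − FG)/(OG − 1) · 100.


AA = (1.074 − 1.047)/(1.074 − 1) · 100

36.4865 %


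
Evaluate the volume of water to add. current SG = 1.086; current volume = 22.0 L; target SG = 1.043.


V_water = V·((SG_curr − 1)/(SG_target − 1) − 1)
V_water = 22.0·((1.086 − 1)/(1.043 − 1) − 1)

22.0000 L


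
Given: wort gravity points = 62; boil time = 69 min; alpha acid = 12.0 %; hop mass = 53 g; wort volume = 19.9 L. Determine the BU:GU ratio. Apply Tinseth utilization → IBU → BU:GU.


U = 1.65·0.000125^(GP/1000)·(1−e^(−0.04t))/4.15;  IBU = (α/100)·m·U·1000/V;  BU:GU = IBU/GP
U = 1.65·0.000125^(62/1000)·(1−e^(−0.04·69))/4.15 = 0.2133
IBU = (12.0/100)·53·0.2133·1000/19.9 = 68.1793
BU:GU = 68.1793/62

1.0997


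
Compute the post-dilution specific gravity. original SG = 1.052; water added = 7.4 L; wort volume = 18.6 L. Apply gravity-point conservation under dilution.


SG_new = 1 + (SG_old − 1)·V_old/(V_old + V_water)
pts = (1.052 − 1)·1000·18.6/(18.6 + 7.4) = 37.2000
SG_new = 1 + 37.2000/1000

1.0372


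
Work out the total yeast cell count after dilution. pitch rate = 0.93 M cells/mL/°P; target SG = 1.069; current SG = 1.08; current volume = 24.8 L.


V_w = V·((SG_c−1)/(SG_t−1)−1);  °P = 259 − 259/SG_t;  cells = rate·(V+V_w)·°P
V_w = 24.8·((1.08−1)/(1.069−1)−1) = 3.9536
V_final = 24.8 + 3.9536 = 28.7536
°P = 259 − 259/1.069 = 16.7175
cells = 0.93·28.7536·16.7175

447.0403 billion cells


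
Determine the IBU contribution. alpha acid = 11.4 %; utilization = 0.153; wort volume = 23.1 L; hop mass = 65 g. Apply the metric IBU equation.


IBU = (α/100)·mass·U·1000 / V
IBU = (11.4/100)·65·0.153·1000 / 23.1

49.0792 IBU


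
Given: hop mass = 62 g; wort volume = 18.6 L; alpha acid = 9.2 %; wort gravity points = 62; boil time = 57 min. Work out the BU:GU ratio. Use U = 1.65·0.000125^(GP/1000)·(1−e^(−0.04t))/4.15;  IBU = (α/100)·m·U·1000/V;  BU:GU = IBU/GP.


U = 1.65·0.000125^(62/1000)·(1−e^(−0.04·57))/4.15 = 0.2044
IBU = (9.2/100)·62·0.2044·1000/18.6 = 62.6974
BU:GU = 62.6974/62

1.0112


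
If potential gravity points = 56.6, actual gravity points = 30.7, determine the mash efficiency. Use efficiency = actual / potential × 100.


efficiency = 30.7 / 56.6 × 100

54.2403 %


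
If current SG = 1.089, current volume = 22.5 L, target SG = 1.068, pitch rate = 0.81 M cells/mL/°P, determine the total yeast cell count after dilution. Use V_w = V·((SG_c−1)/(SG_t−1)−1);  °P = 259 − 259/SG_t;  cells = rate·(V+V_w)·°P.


V_w = 22.5·((1.089−1)/(1.068−1)−1) = 6.9485
V_final = 22.5 + 6.9485 = 29.4485
°P = 259 − 259/1.068 = 16.4906
cells = 0.81·29.4485·16.4906

393.3562 billion cells


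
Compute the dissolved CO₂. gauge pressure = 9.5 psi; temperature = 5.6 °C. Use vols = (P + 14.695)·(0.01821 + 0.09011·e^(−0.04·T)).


vols = (9.5 + 14.695)·(0.01821 + 0.09011·e^(−0.04·5.6))

2.1833 volumes


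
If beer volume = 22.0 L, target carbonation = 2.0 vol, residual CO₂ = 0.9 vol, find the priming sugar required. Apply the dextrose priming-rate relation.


sugar = (target − residual)·4.0·V
sugar = (2.0 − 0.9)·4.0·22.0

96.8000 g


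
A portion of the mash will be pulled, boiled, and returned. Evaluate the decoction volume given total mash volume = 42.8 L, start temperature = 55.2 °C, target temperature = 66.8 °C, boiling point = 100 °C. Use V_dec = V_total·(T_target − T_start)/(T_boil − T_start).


V_dec = 42.8·(66.8 − 55.2)/(100 − 55.2)

11.0821 L


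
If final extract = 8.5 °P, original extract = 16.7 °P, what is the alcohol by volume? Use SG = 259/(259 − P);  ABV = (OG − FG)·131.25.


OG = 259/(259 − 16.7) = 1.0689
FG = 259/(259 − 8.5) = 1.0339
ABV = (1.0689 − 1.0339)·131.25

4.5925 % ABV


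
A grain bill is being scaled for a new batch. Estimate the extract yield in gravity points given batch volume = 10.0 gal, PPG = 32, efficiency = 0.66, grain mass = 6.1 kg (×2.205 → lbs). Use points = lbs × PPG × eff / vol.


lbs = 6.1 × 2.205 = 13.4505
points = 13.4505 × 32 × 0.66 / 10.0

28.4075 points


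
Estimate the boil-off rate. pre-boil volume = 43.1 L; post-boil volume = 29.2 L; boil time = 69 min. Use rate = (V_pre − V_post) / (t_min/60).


rate = (43.1 − 29.2) / (69/60)

12.0870 L/hr


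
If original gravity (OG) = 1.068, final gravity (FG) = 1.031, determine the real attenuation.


AA = (OG−FG)/(OG−1)·100;  RA = AA·0.8192
AA = (1.068 − 1.031)/(1.068 − 1)·100 = 54.4118
RA = 54.4118·0.8192

44.5741 %


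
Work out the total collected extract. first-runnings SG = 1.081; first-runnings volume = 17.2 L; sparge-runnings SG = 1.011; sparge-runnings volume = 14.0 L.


total = Σ (SG_i − 1)·1000·V_i
first = (1.081 − 1)·1000·17.2 = 1393.2000
sparge = (1.011 − 1)·1000·14.0 = 154.0000
total = 1393.2000 + 154.0000

1547.2000 gravity·L


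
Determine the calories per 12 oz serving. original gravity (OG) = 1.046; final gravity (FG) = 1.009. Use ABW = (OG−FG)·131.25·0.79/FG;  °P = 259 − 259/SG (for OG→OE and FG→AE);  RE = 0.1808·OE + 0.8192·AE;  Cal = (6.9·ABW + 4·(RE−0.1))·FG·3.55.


ABW = (1.046 − 1.009)·131.25·0.79/1.009 = 3.8022
OE = 259 − 259/1.046 = 11.3901 °P
AE = 259 − 259/1.009 = 2.3102 °P
RE = 0.1808·11.3901 + 0.8192·2.3102 = 3.9518 °P
Cal = (6.9·3.8022 + 4·(3.9518−0.1))·1.009·3.55

149.1620 kcal


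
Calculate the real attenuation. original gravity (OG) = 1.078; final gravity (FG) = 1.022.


AA = (OG−FG)/(OG−1)·100;  RA = AA·0.8192
AA = (1.078 − 1.022)/(1.078 − 1)·100 = 71.7949
RA = 71.7949·0.8192

58.8144 %


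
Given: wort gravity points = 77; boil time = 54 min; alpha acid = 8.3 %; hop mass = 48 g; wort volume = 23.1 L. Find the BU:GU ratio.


U = 1.65·0.000125^(GP/1000)·(1−e^(−0.04t))/4.15;  IBU = (α/100)·m·U·1000/V;  BU:GU = IBU/GP
U = 1.65·0.000125^(77/1000)·(1−e^(−0.04·54))/4.15 = 0.1761
IBU = (8.3/100)·48·0.1761·1000/23.1 = 30.3661
BU:GU = 30.3661/77

0.3944


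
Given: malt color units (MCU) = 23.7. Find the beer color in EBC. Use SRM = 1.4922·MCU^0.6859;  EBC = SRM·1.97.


SRM = 1.4922·23.7^0.6859 = 13.0848
EBC = 13.0848·1.97

25.7770 EBC


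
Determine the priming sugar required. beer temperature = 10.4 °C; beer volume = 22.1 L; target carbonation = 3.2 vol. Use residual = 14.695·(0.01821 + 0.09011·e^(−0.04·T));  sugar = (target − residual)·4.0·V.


residual = 14.695·(0.01821 + 0.09011·e^(−0.04·10.4)) = 1.1411
sugar = (3.2 − 1.1411)·4.0·22.1

182.0048 g


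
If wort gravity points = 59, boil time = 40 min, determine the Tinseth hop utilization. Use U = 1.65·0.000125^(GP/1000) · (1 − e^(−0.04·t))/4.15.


bigness = 1.65·0.000125^(59/1000) = 0.9710
boil_factor = (1 − e^(−0.04·40))/4.15 = 0.1923
U = 0.9710 · 0.1923

0.1867


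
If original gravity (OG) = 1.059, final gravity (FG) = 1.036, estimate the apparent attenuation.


AA = (OG − FG)/(OG − 1) · 100
AA = (1.059 − 1.036)/(1.059 − 1) · 100

38.9831 %


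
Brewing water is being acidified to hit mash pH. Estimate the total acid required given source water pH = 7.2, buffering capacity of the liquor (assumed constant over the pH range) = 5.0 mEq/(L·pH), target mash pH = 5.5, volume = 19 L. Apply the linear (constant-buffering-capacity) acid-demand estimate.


acid = buffering capacity · (pH_source − pH_target) · V
acid = 5.0 · (7.2 − 5.5) · 19

161.5000 mEq


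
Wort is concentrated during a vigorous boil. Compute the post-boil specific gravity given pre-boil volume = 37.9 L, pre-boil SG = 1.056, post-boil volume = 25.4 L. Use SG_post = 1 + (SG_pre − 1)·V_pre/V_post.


pts_pre = (1.056 − 1)·1000 = 56.0000
pts_post = 56.0000·37.9/25.4 = 83.5591
SG_post = 1 + 83.5591/1000

1.0836


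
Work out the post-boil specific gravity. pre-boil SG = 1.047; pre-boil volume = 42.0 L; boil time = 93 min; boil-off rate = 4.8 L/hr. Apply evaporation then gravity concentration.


V_post = V_pre − rate·(t/60);  SG_post = 1 + (SG_pre−1)·V_pre/V_post
V_post = 42.0 − 4.8·(93/60) = 34.5600
SG_post = 1 + (1.047 − 1)·42.0/34.5600

1.0571


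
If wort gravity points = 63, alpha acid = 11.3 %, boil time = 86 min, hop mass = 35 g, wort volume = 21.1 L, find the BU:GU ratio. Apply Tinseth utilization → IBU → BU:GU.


U = 1.65·0.000125^(GP/1000)·(1−e^(−0.04t))/4.15;  IBU = (α/100)·m·U·1000/V;  BU:GU = IBU/GP
U = 1.65·0.000125^(63/1000)·(1−e^(−0.04·86))/4.15 = 0.2185
IBU = (11.3/100)·35·0.2185·1000/21.1 = 40.9498
BU:GU = 40.9498/63

0.6500


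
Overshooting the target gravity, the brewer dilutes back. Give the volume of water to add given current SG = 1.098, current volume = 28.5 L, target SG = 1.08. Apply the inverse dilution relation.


V_water = V·((SG_curr − 1)/(SG_target − 1) − 1)
V_water = 28.5·((1.098 − 1)/(1.08 − 1) − 1)

6.4125 L


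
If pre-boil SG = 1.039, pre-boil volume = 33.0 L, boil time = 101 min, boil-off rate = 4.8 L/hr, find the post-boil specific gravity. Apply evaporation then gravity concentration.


V_post = V_pre − rate·(t/60);  SG_post = 1 + (SG_pre−1)·V_pre/V_post
V_post = 33.0 − 4.8·(101/60) = 24.9200
SG_post = 1 + (1.039 − 1)·33.0/24.9200

1.0516


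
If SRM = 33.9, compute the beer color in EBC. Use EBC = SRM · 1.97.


EBC = 33.9 · 1.97

66.7830 EBC


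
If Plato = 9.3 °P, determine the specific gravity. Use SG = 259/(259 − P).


SG = 259/(259 − 9.3)

1.0372


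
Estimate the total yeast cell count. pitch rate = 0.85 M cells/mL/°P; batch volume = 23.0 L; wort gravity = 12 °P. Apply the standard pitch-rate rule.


cells (billions) = rate · V_L · °P
cells = 0.85 · 23.0 · 12

234.6000 billion cells


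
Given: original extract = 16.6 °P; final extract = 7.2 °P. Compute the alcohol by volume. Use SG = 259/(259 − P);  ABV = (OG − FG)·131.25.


OG = 259/(259 − 16.6) = 1.0685
FG = 259/(259 − 7.2) = 1.0286
ABV = (1.0685 − 1.0286)·131.25

5.2353 % ABV


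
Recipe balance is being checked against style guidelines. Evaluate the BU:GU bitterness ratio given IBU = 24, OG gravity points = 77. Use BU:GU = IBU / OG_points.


BU:GU = 24 / 77

0.3117


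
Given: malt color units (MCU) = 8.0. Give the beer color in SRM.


SRM = 1.4922 · MCU^0.6859
SRM = 1.4922 · 8.0^0.6859

6.2124 SRM


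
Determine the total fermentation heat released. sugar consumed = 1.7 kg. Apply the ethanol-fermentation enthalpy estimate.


Q = m_sugar · 590 kJ/kg
Q = 1.7 · 590

1003.0000 kJ


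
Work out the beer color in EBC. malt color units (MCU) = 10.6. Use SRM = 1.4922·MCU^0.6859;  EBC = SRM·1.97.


SRM = 1.4922·10.6^0.6859 = 7.5350
EBC = 7.5350·1.97

14.8440 EBC


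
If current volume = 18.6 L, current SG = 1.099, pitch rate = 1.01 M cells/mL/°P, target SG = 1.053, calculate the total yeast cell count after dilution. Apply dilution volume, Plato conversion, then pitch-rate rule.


V_w = V·((SG_c−1)/(SG_t−1)−1);  °P = 259 − 259/SG_t;  cells = rate·(V+V_w)·°P
V_w = 18.6·((1.099−1)/(1.053−1)−1) = 16.1434
V_final = 18.6 + 16.1434 = 34.7434
°P = 259 − 259/1.053 = 13.0361
cells = 1.01·34.7434·13.0361

457.4471 billion cells


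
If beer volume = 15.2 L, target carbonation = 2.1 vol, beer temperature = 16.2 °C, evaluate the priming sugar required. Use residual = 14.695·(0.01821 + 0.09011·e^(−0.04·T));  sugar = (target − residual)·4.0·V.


residual = 14.695·(0.01821 + 0.09011·e^(−0.04·16.2)) = 0.9603
sugar = (2.1 − 0.9603)·4.0·15.2

69.2965 g


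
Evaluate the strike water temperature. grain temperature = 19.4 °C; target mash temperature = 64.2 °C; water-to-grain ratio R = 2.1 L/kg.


T_strike = (0.41/R)·(T_mash − T_grain) + T_mash
T_strike = (0.41/2.1)·(64.2 − 19.4) + 64.2

72.9467 °C


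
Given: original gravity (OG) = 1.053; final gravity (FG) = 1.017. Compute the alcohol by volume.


ABV = (OG − FG) · 131.25
ABV = (1.053 − 1.017) · 131.25

4.7250 % ABV


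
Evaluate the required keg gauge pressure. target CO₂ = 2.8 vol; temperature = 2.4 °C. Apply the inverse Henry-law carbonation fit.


psi = vols/(0.01821 + 0.09011·e^(−0.04·T)) − 14.695
psi = 2.8/(0.01821 + 0.09011·e^(−0.04·2.4)) − 14.695

13.2849 psi


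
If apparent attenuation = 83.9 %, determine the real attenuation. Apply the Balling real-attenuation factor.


RA = AA · 0.8192
RA = 83.9 · 0.8192

68.7309 %


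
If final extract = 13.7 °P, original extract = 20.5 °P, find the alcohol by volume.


SG = 259/(259 − P);  ABV = (OG − FG)·131.25
OG = 259/(259 − 20.5) = 1.0860
FG = 259/(259 − 13.7) = 1.0558
ABV = (1.0860 − 1.0558)·131.25

3.9511 % ABV


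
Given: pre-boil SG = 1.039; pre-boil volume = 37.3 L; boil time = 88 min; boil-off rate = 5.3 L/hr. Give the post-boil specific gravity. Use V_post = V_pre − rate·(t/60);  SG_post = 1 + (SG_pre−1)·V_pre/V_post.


V_post = 37.3 − 5.3·(88/60) = 29.5267
SG_post = 1 + (1.039 − 1)·37.3/29.5267

1.0493


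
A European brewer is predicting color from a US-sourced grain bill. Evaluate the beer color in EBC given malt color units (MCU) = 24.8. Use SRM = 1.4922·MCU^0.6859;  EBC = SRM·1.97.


SRM = 1.4922·24.8^0.6859 = 13.4984
EBC = 13.4984·1.97

26.5918 EBC


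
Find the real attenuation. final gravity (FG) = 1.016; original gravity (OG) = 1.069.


AA = (OG−FG)/(OG−1)·100;  RA = AA·0.8192
AA = (1.069 − 1.016)/(1.069 − 1)·100 = 76.8116
RA = 76.8116·0.8192

62.9241 %


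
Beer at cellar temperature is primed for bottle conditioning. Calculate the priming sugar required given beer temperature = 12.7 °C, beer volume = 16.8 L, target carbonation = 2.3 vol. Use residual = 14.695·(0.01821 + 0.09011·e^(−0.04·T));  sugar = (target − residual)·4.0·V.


residual = 14.695·(0.01821 + 0.09011·e^(−0.04·12.7)) = 1.0643
sugar = (2.3 − 1.0643)·4.0·16.8

83.0361 g


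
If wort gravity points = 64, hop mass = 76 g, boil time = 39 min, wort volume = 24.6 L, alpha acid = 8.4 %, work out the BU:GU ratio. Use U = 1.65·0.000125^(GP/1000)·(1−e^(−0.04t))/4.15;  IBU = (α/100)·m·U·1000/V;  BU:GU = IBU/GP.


U = 1.65·0.000125^(64/1000)·(1−e^(−0.04·39))/4.15 = 0.1767
IBU = (8.4/100)·76·0.1767·1000/24.6 = 45.8509
BU:GU = 45.8509/64

0.7164


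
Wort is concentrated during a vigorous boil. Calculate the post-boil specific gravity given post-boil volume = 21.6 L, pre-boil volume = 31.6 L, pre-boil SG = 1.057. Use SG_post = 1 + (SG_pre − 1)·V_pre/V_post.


pts_pre = (1.057 − 1)·1000 = 57.0000
pts_post = 57.0000·31.6/21.6 = 83.3889
SG_post = 1 + 83.3889/1000

1.0834


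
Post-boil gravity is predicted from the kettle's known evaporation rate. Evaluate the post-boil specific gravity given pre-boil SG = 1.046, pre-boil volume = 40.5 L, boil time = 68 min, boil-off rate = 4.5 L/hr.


V_post = V_pre − rate·(t/60);  SG_post = 1 + (SG_pre−1)·V_pre/V_post
V_post = 40.5 − 4.5·(68/60) = 35.4000
SG_post = 1 + (1.046 − 1)·40.5/35.4000

1.0526


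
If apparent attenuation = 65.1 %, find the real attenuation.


RA = AA · 0.8192
RA = 65.1 · 0.8192

53.3299 %


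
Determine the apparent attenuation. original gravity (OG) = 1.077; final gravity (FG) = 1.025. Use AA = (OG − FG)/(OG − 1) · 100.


AA = (1.077 − 1.025)/(1.077 − 1) · 100

67.5325 %


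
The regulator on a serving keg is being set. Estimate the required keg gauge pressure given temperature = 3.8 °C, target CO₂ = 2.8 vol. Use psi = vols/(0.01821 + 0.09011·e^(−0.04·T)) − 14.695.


psi = 2.8/(0.01821 + 0.09011·e^(−0.04·3.8)) − 14.695

14.5896 psi


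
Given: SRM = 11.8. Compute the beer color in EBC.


EBC = SRM · 1.97
EBC = 11.8 · 1.97

23.2460 EBC


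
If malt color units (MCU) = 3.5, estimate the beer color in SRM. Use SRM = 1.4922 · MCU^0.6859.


SRM = 1.4922 · 3.5^0.6859

3.5237 SRM


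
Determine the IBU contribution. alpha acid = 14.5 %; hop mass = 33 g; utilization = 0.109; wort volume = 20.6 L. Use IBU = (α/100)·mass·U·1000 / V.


IBU = (14.5/100)·33·0.109·1000 / 20.6

25.3187 IBU


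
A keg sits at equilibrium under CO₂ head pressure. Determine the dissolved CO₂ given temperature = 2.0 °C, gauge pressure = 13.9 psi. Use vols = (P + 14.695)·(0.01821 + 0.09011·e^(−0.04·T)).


vols = (13.9 + 14.695)·(0.01821 + 0.09011·e^(−0.04·2.0))

2.8993 volumes


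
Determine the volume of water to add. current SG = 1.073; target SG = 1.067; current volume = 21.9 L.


V_water = V·((SG_curr − 1)/(SG_target − 1) − 1)
V_water = 21.9·((1.073 − 1)/(1.067 − 1) − 1)

1.9612 L


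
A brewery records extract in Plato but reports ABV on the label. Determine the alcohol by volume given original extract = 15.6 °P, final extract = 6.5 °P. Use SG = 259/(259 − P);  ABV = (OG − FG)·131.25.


OG = 259/(259 − 15.6) = 1.0641
FG = 259/(259 − 6.5) = 1.0257
ABV = (1.0641 − 1.0257)·131.25

5.0334 % ABV


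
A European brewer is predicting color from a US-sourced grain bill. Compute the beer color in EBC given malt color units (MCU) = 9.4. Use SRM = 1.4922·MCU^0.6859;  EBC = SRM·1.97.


SRM = 1.4922·9.4^0.6859 = 6.9390
EBC = 6.9390·1.97

13.6698 EBC


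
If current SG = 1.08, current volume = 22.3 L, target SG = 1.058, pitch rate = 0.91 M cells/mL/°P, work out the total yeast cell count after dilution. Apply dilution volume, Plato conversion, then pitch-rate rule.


V_w = V·((SG_c−1)/(SG_t−1)−1);  °P = 259 − 259/SG_t;  cells = rate·(V+V_w)·°P
V_w = 22.3·((1.08−1)/(1.058−1)−1) = 8.4586
V_final = 22.3 + 8.4586 = 30.7586
°P = 259 − 259/1.058 = 14.1985
cells = 0.91·30.7586·14.1985

397.4206 billion cells


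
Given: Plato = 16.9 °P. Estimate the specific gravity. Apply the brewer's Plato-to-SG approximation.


SG = 259/(259 − P)
SG = 259/(259 − 16.9)

1.0698


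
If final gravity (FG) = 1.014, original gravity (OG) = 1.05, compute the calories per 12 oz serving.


ABW = (OG−FG)·131.25·0.79/FG;  °P = 259 − 259/SG (for OG→OE and FG→AE);  RE = 0.1808·OE + 0.8192·AE;  Cal = (6.9·ABW + 4·(RE−0.1))·FG·3.55
ABW = (1.05 − 1.014)·131.25·0.79/1.014 = 3.6812
OE = 259 − 259/1.05 = 12.3333 °P
AE = 259 − 259/1.014 = 3.5759 °P
RE = 0.1808·12.3333 + 0.8192·3.5759 = 5.1593 °P
Cal = (6.9·3.6812 + 4·(5.1593−0.1))·1.014·3.55

164.2812 kcal


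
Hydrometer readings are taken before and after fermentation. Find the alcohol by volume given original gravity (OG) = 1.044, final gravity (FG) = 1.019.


ABV = (OG − FG) · 131.25
ABV = (1.044 − 1.019) · 131.25

3.2813 % ABV


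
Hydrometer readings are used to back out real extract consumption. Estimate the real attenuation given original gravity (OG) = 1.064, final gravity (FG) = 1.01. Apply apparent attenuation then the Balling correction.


AA = (OG−FG)/(OG−1)·100;  RA = AA·0.8192
AA = (1.064 − 1.01)/(1.064 − 1)·100 = 84.3750
RA = 84.3750·0.8192

69.1200 %


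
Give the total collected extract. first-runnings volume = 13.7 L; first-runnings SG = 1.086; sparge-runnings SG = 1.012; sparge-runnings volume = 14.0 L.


total = Σ (SG_i − 1)·1000·V_i
first = (1.086 − 1)·1000·13.7 = 1178.2000
sparge = (1.012 − 1)·1000·14.0 = 168.0000
total = 1178.2000 + 168.0000

1346.2000 gravity·L


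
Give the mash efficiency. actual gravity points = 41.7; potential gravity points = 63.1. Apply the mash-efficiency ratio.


efficiency = actual / potential × 100
efficiency = 41.7 / 63.1 × 100

66.0856 %


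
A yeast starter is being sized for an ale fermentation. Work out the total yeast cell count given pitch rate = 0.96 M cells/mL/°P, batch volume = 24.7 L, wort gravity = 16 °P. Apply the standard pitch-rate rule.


cells (billions) = rate · V_L · °P
cells = 0.96 · 24.7 · 16

379.3920 billion cells


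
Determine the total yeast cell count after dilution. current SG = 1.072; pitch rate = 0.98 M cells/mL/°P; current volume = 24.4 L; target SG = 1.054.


V_w = V·((SG_c−1)/(SG_t−1)−1);  °P = 259 − 259/SG_t;  cells = rate·(V+V_w)·°P
V_w = 24.4·((1.072−1)/(1.054−1)−1) = 8.1333
V_final = 24.4 + 8.1333 = 32.5333
°P = 259 − 259/1.054 = 13.2694
cells = 0.98·32.5333·13.2694

423.0654 billion cells


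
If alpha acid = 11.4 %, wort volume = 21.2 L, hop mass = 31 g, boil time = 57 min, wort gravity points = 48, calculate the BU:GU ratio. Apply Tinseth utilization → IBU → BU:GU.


U = 1.65·0.000125^(GP/1000)·(1−e^(−0.04t))/4.15;  IBU = (α/100)·m·U·1000/V;  BU:GU = IBU/GP
U = 1.65·0.000125^(48/1000)·(1−e^(−0.04·57))/4.15 = 0.2319
IBU = (11.4/100)·31·0.2319·1000/21.2 = 38.6507
BU:GU = 38.6507/48

0.8052


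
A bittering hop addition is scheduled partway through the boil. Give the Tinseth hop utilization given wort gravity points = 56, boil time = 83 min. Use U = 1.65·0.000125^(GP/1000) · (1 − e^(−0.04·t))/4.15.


bigness = 1.65·0.000125^(56/1000) = 0.9975
boil_factor = (1 − e^(−0.04·83))/4.15 = 0.2323
U = 0.9975 · 0.2323

0.2317


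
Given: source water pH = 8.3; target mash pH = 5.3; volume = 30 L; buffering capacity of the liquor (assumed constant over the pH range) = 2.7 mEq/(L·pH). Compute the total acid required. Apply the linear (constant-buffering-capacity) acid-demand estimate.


acid = buffering capacity · (pH_source − pH_target) · V
acid = 2.7 · (8.3 − 5.3) · 30

243.0000 mEq


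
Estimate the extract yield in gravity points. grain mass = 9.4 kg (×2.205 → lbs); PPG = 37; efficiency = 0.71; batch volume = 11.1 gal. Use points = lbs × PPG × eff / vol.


lbs = 9.4 × 2.205 = 20.7270
points = 20.7270 × 37 × 0.71 / 11.1

49.0539 points


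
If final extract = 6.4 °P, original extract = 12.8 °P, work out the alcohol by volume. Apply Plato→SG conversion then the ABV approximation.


SG = 259/(259 − P);  ABV = (OG − FG)·131.25
OG = 259/(259 − 12.8) = 1.0520
FG = 259/(259 − 6.4) = 1.0253
ABV = (1.0520 − 1.0253)·131.25

3.4983 % ABV


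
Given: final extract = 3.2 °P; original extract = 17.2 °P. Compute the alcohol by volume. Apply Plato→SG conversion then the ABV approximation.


SG = 259/(259 − P);  ABV = (OG − FG)·131.25
OG = 259/(259 − 17.2) = 1.0711
FG = 259/(259 − 3.2) = 1.0125
ABV = (1.0711 − 1.0125)·131.25

7.6943 % ABV


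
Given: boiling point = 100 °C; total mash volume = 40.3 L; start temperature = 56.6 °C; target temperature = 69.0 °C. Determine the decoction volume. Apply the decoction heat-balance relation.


V_dec = V_total·(T_target − T_start)/(T_boil − T_start)
V_dec = 40.3·(69.0 − 56.6)/(100 − 56.6)

11.5143 L


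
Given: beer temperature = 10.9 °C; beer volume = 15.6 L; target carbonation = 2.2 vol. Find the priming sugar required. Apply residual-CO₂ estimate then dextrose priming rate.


residual = 14.695·(0.01821 + 0.09011·e^(−0.04·T));  sugar = (target − residual)·4.0·V
residual = 14.695·(0.01821 + 0.09011·e^(−0.04·10.9)) = 1.1238
sugar = (2.2 − 1.1238)·4.0·15.6

67.1533 g


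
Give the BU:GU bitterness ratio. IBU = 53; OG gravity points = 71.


BU:GU = IBU / OG_points
BU:GU = 53 / 71

0.7465


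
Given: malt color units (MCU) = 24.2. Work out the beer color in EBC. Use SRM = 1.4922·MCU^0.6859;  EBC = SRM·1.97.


SRM = 1.4922·24.2^0.6859 = 13.2735
EBC = 13.2735·1.97

26.1488 EBC


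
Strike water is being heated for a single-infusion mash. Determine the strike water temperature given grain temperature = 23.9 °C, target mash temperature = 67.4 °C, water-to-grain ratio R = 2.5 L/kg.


T_strike = (0.41/R)·(T_mash − T_grain) + T_mash
T_strike = (0.41/2.5)·(67.4 − 23.9) + 67.4

74.5340 °C


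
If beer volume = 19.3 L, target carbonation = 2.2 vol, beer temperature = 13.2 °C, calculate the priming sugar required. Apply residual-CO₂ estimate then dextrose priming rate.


residual = 14.695·(0.01821 + 0.09011·e^(−0.04·T));  sugar = (target − residual)·4.0·V
residual = 14.695·(0.01821 + 0.09011·e^(−0.04·13.2)) = 1.0486
sugar = (2.2 − 1.0486)·4.0·19.3

88.8906 g


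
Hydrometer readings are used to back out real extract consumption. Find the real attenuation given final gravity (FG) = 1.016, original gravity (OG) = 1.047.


AA = (OG−FG)/(OG−1)·100;  RA = AA·0.8192
AA = (1.047 − 1.016)/(1.047 − 1)·100 = 65.9574
RA = 65.9574·0.8192

54.0323 %


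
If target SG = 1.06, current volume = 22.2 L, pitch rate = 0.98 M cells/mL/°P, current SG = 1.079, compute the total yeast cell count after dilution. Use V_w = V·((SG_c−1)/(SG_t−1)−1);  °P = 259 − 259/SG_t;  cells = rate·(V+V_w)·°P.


V_w = 22.2·((1.079−1)/(1.06−1)−1) = 7.0300
V_final = 22.2 + 7.0300 = 29.2300
°P = 259 − 259/1.06 = 14.6604
cells = 0.98·29.2300·14.6604

419.9524 billion cells


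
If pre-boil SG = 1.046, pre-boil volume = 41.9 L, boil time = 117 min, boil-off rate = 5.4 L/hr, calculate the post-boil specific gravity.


V_post = V_pre − rate·(t/60);  SG_post = 1 + (SG_pre−1)·V_pre/V_post
V_post = 41.9 − 5.4·(117/60) = 31.3700
SG_post = 1 + (1.046 − 1)·41.9/31.3700

1.0614


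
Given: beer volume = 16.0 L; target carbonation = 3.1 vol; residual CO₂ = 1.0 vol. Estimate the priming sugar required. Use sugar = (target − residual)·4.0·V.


sugar = (3.1 − 1.0)·4.0·16.0

134.4000 g


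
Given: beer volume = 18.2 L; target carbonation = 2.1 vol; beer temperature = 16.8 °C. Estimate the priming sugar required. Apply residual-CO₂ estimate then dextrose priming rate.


residual = 14.695·(0.01821 + 0.09011·e^(−0.04·T));  sugar = (target − residual)·4.0·V
residual = 14.695·(0.01821 + 0.09011·e^(−0.04·16.8)) = 0.9438
sugar = (2.1 − 0.9438)·4.0·18.2

84.1692 g


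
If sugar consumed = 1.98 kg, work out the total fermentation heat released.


Q = m_sugar · 590 kJ/kg
Q = 1.98 · 590

1168.2000 kJ


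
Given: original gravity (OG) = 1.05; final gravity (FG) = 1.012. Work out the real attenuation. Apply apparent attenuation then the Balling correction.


AA = (OG−FG)/(OG−1)·100;  RA = AA·0.8192
AA = (1.05 − 1.012)/(1.05 − 1)·100 = 76.0000
RA = 76.0000·0.8192

62.2592 %


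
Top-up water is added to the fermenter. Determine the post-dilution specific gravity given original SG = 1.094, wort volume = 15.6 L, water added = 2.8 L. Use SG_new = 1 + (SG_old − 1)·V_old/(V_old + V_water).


pts = (1.094 − 1)·1000·15.6/(15.6 + 2.8) = 79.6957
SG_new = 1 + 79.6957/1000

1.0797


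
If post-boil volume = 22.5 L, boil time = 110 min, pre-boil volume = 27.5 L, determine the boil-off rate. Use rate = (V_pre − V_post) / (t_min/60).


rate = (27.5 − 22.5) / (110/60)

2.7273 L/hr


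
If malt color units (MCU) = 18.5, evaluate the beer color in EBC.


SRM = 1.4922·MCU^0.6859;  EBC = SRM·1.97
SRM = 1.4922·18.5^0.6859 = 11.0403
EBC = 11.0403·1.97

21.7494 EBC


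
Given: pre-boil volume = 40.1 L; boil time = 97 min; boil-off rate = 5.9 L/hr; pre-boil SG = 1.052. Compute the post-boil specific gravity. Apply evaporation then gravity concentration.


V_post = V_pre − rate·(t/60);  SG_post = 1 + (SG_pre−1)·V_pre/V_post
V_post = 40.1 − 5.9·(97/60) = 30.5617
SG_post = 1 + (1.052 − 1)·40.1/30.5617

1.0682


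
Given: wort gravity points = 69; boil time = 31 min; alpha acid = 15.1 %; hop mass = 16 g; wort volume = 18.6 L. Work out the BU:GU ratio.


U = 1.65·0.000125^(GP/1000)·(1−e^(−0.04t))/4.15;  IBU = (α/100)·m·U·1000/V;  BU:GU = IBU/GP
U = 1.65·0.000125^(69/1000)·(1−e^(−0.04·31))/4.15 = 0.1520
IBU = (15.1/100)·16·0.1520·1000/18.6 = 19.7397
BU:GU = 19.7397/69

0.2861


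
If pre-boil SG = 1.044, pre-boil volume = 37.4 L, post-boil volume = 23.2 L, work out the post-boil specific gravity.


SG_post = 1 + (SG_pre − 1)·V_pre/V_post
pts_pre = (1.044 − 1)·1000 = 44.0000
pts_post = 44.0000·37.4/23.2 = 70.9310
SG_post = 1 + 70.9310/1000

1.0709


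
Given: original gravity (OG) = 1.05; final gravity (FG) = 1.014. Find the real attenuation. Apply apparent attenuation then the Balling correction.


AA = (OG−FG)/(OG−1)·100;  RA = AA·0.8192
AA = (1.05 − 1.014)/(1.05 − 1)·100 = 72.0000
RA = 72.0000·0.8192

58.9824 %


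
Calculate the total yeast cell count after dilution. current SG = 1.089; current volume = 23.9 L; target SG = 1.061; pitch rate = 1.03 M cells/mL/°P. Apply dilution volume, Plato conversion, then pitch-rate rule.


V_w = V·((SG_c−1)/(SG_t−1)−1);  °P = 259 − 259/SG_t;  cells = rate·(V+V_w)·°P
V_w = 23.9·((1.089−1)/(1.061−1)−1) = 10.9705
V_final = 23.9 + 10.9705 = 34.8705
°P = 259 − 259/1.061 = 14.8907
cells = 1.03·34.8705·14.8907

534.8223 billion cells


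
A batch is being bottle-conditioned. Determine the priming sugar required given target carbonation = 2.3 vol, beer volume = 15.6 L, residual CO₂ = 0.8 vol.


sugar = (target − residual)·4.0·V
sugar = (2.3 − 0.8)·4.0·15.6

93.6000 g


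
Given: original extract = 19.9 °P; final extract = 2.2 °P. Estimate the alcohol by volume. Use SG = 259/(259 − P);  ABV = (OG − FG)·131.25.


OG = 259/(259 − 19.9) = 1.0832
FG = 259/(259 − 2.2) = 1.0086
ABV = (1.0832 − 1.0086)·131.25

9.7994 % ABV


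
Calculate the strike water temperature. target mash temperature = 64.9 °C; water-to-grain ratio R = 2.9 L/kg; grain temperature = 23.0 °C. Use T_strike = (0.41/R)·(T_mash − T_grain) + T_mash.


T_strike = (0.41/2.9)·(64.9 − 23.0) + 64.9

70.8238 °C


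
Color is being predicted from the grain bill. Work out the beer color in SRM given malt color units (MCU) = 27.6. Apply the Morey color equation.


SRM = 1.4922 · MCU^0.6859
SRM = 1.4922 · 27.6^0.6859

14.5260 SRM


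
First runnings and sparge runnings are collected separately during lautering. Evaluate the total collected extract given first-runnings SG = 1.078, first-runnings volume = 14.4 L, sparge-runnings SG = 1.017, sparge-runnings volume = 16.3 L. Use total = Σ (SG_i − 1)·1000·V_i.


first = (1.078 − 1)·1000·14.4 = 1123.2000
sparge = (1.017 − 1)·1000·16.3 = 277.1000
total = 1123.2000 + 277.1000

1400.3000 gravity·L


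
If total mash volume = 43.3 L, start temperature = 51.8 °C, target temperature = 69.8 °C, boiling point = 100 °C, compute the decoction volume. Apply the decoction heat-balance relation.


V_dec = V_total·(T_target − T_start)/(T_boil − T_start)
V_dec = 43.3·(69.8 − 51.8)/(100 − 51.8)

16.1701 L


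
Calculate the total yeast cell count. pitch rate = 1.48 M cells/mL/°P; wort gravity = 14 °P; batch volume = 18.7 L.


cells (billions) = rate · V_L · °P
cells = 1.48 · 18.7 · 14

387.4640 billion cells


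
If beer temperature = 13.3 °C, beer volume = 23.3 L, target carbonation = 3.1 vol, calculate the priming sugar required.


residual = 14.695·(0.01821 + 0.09011·e^(−0.04·T));  sugar = (target − residual)·4.0·V
residual = 14.695·(0.01821 + 0.09011·e^(−0.04·13.3)) = 1.0454
sugar = (3.1 − 1.0454)·4.0·23.3

191.4841 g


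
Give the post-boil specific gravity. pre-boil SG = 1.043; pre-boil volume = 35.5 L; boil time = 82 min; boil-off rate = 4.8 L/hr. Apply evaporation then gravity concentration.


V_post = V_pre − rate·(t/60);  SG_post = 1 + (SG_pre−1)·V_pre/V_post
V_post = 35.5 − 4.8·(82/60) = 28.9400
SG_post = 1 + (1.043 − 1)·35.5/28.9400

1.0527


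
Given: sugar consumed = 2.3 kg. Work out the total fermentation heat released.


Q = m_sugar · 590 kJ/kg
Q = 2.3 · 590

1357.0000 kJ


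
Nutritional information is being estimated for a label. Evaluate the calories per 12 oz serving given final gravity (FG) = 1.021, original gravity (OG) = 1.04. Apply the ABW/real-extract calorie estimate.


ABW = (OG−FG)·131.25·0.79/FG;  °P = 259 − 259/SG (for OG→OE and FG→AE);  RE = 0.1808·OE + 0.8192·AE;  Cal = (6.9·ABW + 4·(RE−0.1))·FG·3.55
ABW = (1.04 − 1.021)·131.25·0.79/1.021 = 1.9295
OE = 259 − 259/1.04 = 9.9615 °P
AE = 259 − 259/1.021 = 5.3271 °P
RE = 0.1808·9.9615 + 0.8192·5.3271 = 6.1650 °P
Cal = (6.9·1.9295 + 4·(6.1650−0.1))·1.021·3.55

136.1887 kcal


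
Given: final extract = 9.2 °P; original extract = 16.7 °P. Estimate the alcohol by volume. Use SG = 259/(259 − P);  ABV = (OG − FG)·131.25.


OG = 259/(259 − 16.7) = 1.0689
FG = 259/(259 − 9.2) = 1.0368
ABV = (1.0689 − 1.0368)·131.25

4.2123 % ABV


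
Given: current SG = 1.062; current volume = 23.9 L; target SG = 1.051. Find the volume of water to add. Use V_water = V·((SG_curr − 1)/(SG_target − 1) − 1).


V_water = 23.9·((1.062 − 1)/(1.051 − 1) − 1)

5.1549 L


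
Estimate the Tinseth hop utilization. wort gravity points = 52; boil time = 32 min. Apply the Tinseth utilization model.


U = 1.65·0.000125^(GP/1000) · (1 − e^(−0.04·t))/4.15
bigness = 1.65·0.000125^(52/1000) = 1.0340
boil_factor = (1 − e^(−0.04·32))/4.15 = 0.1740
U = 1.0340 · 0.1740

0.1799
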